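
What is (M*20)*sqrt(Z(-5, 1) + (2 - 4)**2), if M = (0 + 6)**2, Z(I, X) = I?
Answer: 720*I ≈ 720.0*I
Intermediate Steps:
M = 36 (M = 6**2 = 36)
(M*20)*sqrt(Z(-5, 1) + (2 - 4)**2) = (36*20)*sqrt(-5 + (2 - 4)**2) = 720*sqrt(-5 + (-2)**2) = 720*sqrt(-5 + 4) = 720*sqrt(-1) = 720*I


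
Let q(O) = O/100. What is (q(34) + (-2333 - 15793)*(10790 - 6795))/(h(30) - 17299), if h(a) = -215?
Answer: 3620668483/875700 ≈ 4134.6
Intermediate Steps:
q(O) = O/100 (q(O) = O*(1/100) = O/100)
(q(34) + (-2333 - 15793)*(10790 - 6795))/(h(30) - 17299) = ((1/100)*34 + (-2333 - 15793)*(10790 - 6795))/(-215 - 17299) = (17/50 - 18126*3995)/(-17514) = (17/50 - 72413370)*(-1/17514) = -3620668483/50*(-1/17514) = 3620668483/875700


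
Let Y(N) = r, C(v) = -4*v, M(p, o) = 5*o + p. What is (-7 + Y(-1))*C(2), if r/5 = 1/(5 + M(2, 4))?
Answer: 1472/27 ≈ 54.518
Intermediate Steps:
M(p, o) = p + 5*o
r = 5/27 (r = 5/(5 + (2 + 5*4)) = 5/(5 + (2 + 20)) = 5/(5 + 22) = 5/27 ≈ 0.18519)
Y(N) = 5/27
(-7 + Y(-1))*C(2) = (-7 + 5/27)*(-4*2) = -184/27*(-8) = 1472/27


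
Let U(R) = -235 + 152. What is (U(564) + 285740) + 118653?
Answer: 404310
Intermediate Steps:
U(R) = -83
(U(564) + 285740) + 118653 = (-83 + 285740) + 118653 = 285657 + 118653 = 404310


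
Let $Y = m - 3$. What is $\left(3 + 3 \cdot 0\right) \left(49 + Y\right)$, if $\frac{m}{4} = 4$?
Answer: $186$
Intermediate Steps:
$m = 16$ ($m = 4 \cdot 4 = 16$)
$Y = 13$ ($Y = 16 - 3 = 13$)
$\left(3 + 3 \cdot 0\right) \left(49 + Y\right) = \left(3 + 3 \cdot 0\right) \left(49 + 13\right) = \left(3 + 0\right) 62 = 3 \cdot 62 = 186$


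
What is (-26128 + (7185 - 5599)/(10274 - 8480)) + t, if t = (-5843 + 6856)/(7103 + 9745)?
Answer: -10124338637/387504 ≈ -26127.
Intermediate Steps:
t = 1013/16848 ≈ 0.060126
(-26128 + (7185 - 5599)/(10274 - 8480)) + t = (-26128 + (7185 - 5599)/(10274 - 8480)) + 1013/16848 = (-26128 + 1586/1794) + 1013/16848 = (-26128 + 1586*(1/1794)) + 1013/16848 = (-26128 + 61/69) + 1013/16848 = -1802771/69 + 1013/16848 = -10124338637/387504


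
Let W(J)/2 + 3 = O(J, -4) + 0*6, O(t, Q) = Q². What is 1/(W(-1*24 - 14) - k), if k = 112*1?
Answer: -1/86 ≈ -0.011628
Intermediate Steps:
W(J) = 26 (W(J) = -6 + 2*((-4)² + 0*6) = -6 + 2*(16 + 0) = -6 + 2*16 = -6 + 32 = 26)
k = 112
1/(W(-1*24 - 14) - k) = 1/(26 - 1*112) = 1/(26 - 112) = 1/(-86) = -1/86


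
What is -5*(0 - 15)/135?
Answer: 5/9 ≈ 0.55556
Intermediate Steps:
-5*(0 - 15)/135 = -5*(-15)*(1/135) = 75*(1/135) = 5/9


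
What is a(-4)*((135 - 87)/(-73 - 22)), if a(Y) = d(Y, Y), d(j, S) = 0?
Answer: 0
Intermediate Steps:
a(Y) = 0
a(-4)*((135 - 87)/(-73 - 22)) = 0*((135 - 87)/(-73 - 22)) = 0*(48/(-95)) = 0*(48*(-1/95)) = 0*(-48/95) = 0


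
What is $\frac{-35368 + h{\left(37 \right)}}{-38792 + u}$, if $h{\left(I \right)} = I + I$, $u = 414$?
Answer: $\frac{17647}{19189} \approx 0.91964$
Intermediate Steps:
$h{\left(I \right)} = 2 I$
$\frac{-35368 + h{\left(37 \right)}}{-38792 + u} = \frac{-35368 + 2 \cdot 37}{-38792 + 414} = \frac{-35368 + 74}{-38378} = \left(-35294\right) \left(- \frac{1}{38378}\right) = \frac{17647}{19189}$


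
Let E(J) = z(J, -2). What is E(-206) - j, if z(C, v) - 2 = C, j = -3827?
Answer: 3623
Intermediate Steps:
z(C, v) = 2 + C
E(J) = 2 + J
E(-206) - j = (2 - 206) - 1*(-3827) = -204 + 3827 = 3623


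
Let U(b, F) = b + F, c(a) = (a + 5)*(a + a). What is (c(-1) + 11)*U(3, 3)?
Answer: 18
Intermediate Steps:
c(a) = 2*a*(5 + a) (c(a) = (5 + a)*(2*a) = 2*a*(5 + a))
U(b, F) = F + b
(c(-1) + 11)*U(3, 3) = (2*(-1)*(5 - 1) + 11)*(3 + 3) = (2*(-1)*4 + 11)*6 = (-8 + 11)*6 = 3*6 = 18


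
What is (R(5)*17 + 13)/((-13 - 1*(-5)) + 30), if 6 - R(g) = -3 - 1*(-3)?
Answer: 115/22 ≈ 5.2273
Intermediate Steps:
R(g) = 6 (R(g) = 6 - (-3 - 1*(-3)) = 6 - (-3 + 3) = 6 - 1*0 = 6 + 0 = 6)
(R(5)*17 + 13)/((-13 - 1*(-5)) + 30) = (6*17 + 13)/((-13 - 1*(-5)) + 30) = (102 + 13)/((-13 + 5) + 30) = 115/(-8 + 30) = 115/22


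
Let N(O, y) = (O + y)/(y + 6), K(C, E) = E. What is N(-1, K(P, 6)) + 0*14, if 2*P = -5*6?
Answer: 5/12 ≈ 0.41667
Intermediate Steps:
P = -15 (P = (-5*6)/2 = (1/2)*(-30) = -15)
N(O, y) = (O + y)/(6 + y)
N(-1, K(P, 6)) + 0*14 = (-1 + 6)/(6 + 6) + 0*14 = 5/12 + 0 = 5/12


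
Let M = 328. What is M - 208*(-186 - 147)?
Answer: 69592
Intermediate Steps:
M - 208*(-186 - 147) = 328 - 208*(-186 - 147) = 328 - 208*(-333) = 328 + 69264 = 69592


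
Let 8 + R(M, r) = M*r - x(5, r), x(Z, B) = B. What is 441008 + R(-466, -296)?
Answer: 579232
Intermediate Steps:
R(M, r) = -8 - r + M*r (R(M, r) = -8 + (M*r - r) = -8 + (-r + M*r) = -8 - r + M*r)
441008 + R(-466, -296) = 441008 + (-8 - 1*(-296) - 466*(-296)) = 441008 + (-8 + 296 + 137936) = 441008 + 138224 = 579232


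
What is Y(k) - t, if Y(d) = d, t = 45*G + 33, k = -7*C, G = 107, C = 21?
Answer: -4995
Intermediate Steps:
k = -147 (k = -7*21 = -147)
t = 4848 (t = 45*107 + 33 = 4815 + 33 = 4848)
Y(k) - t = -147 - 1*4848 = -147 - 4848 = -4995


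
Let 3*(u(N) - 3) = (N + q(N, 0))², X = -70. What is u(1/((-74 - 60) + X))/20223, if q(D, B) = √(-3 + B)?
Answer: 35671/360685872 - I*√3/6188238 ≈ 9.8898e-5 - 2.7989e-7*I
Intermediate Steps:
u(N) = 3 + (N + I*√3)²/3 (u(N) = 3 + (N + √(-3 + 0))²/3 = 3 + (N + √(-3))²/3 = 3 + (N + I*√3)²/3)
u(1/((-74 - 60) + X))/20223 = (3 + (1/((-74 - 60) - 70) + I*√3)²/3)/20223 = (3 + (1/(-134 - 70) + I*√3)²/3)*(1/20223) = (3 + (1/(-204) + I*√3)²/3)*(1/20223) = (3 + (-1/204 + I*√3)²/3)*(1/20223) = 1/6741 + (-1/204 + I*√3)²/60669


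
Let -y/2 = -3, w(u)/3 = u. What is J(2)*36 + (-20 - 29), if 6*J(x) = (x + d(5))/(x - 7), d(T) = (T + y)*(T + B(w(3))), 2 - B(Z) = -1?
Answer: -157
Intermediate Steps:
w(u) = 3*u
B(Z) = 3 (B(Z) = 2 - 1*(-1) = 2 + 1 = 3)
y = 6 (y = -2*(-3) = 6)
d(T) = (3 + T)*(6 + T) (d(T) = (T + 6)*(T + 3) = (6 + T)*(3 + T) = (3 + T)*(6 + T))
J(x) = (88 + x)/(6*(-7 + x)) (J(x) = ((x + (18 + 5² + 9*5))/(x - 7))/6 = ((x + (18 + 25 + 45))/(-7 + x))/6 = ((x + 88)/(-7 + x))/6 = ((88 + x)/(-7 + x))/6 = (88 + x)/(6*(-7 + x)))
J(2)*36 + (-20 - 29) = ((88 + 2)/(6*(-7 + 2)))*36 + (-20 - 29) = ((⅙)*90/(-5))*36 - 49 = ((⅙)*(-⅕)*90)*36 - 49 = -3*36 - 49 = -108 - 49 = -157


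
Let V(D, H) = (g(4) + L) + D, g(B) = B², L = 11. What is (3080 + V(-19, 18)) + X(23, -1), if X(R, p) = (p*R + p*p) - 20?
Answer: 3046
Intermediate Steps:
X(R, p) = -20 + p² + R*p (X(R, p) = (R*p + p²) - 20 = (p² + R*p) - 20 = -20 + p² + R*p)
V(D, H) = 27 + D (V(D, H) = (4² + 11) + D = (16 + 11) + D = 27 + D)
(3080 + V(-19, 18)) + X(23, -1) = (3080 + (27 - 19)) + (-20 + (-1)² + 23*(-1)) = (3080 + 8) + (-20 + 1 - 23) = 3088 - 42 = 3046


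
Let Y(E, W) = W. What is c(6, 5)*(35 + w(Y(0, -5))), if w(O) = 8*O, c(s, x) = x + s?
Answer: -55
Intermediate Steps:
c(s, x) = s + x
c(6, 5)*(35 + w(Y(0, -5))) = (6 + 5)*(35 + 8*(-5)) = 11*(35 - 40) = 11*(-5) = -55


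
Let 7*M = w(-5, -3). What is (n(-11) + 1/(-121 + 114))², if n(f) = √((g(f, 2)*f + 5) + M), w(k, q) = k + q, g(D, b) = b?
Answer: (-1 + I*√889)²/49 ≈ -18.122 - 1.217*I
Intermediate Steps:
M = -8/7 (M = (-5 - 3)/7 = (⅐)*(-8) = -8/7 ≈ -1.1429)
n(f) = √(27/7 + 2*f) (n(f) = √((2*f + 5) - 8/7) = √((5 + 2*f) - 8/7) = √(27/7 + 2*f))
(n(-11) + 1/(-121 + 114))² = (√(189 + 98*(-11))/7 + 1/(-121 + 114))² = (√(189 - 1078)/7 + 1/(-7))² = (√(-889)/7 - ⅐)² = ((I*√889)/7 - ⅐)² = (I*√889/7 - ⅐)² = (-⅐ + I*√889/7)²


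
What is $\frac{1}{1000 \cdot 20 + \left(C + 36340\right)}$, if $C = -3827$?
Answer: $\frac{1}{52513} \approx 1.9043 \cdot 10^{-5}$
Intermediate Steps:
$\frac{1}{1000 \cdot 20 + \left(C + 36340\right)} = \frac{1}{1000 \cdot 20 + \left(-3827 + 36340\right)} = \frac{1}{20000 + 32513} = \frac{1}{52513}$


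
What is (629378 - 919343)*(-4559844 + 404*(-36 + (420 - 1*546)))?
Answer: 1341172794780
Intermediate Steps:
(629378 - 919343)*(-4559844 + 404*(-36 + (420 - 1*546))) = -289965*(-4559844 + 404*(-36 + (420 - 546))) = -289965*(-4559844 + 404*(-36 - 126)) = -289965*(-4559844 + 404*(-162)) = -289965*(-4559844 - 65448) = -289965*(-4625292) = 1341172794780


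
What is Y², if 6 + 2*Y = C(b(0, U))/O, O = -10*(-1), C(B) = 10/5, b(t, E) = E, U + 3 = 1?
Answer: 841/100 ≈ 8.4100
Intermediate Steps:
U = -2 (U = -3 + 1 = -2)
C(B) = 2 (C(B) = 10*(⅕) = 2)
O = 10
Y = -29/10 (Y = -3 + (2/10)/2 = -3 + (2*(⅒))/2 = -3 + (½)*(⅕) = -3 + ⅒ = -29/10 ≈ -2.9000)
Y² = (-29/10)² = 841/100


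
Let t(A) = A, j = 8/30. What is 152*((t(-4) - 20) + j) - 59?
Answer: -54997/15 ≈ -3666.5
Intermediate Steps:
j = 4/15 (j = 8*(1/30) = 4/15 ≈ 0.26667)
152*((t(-4) - 20) + j) - 59 = 152*((-4 - 20) + 4/15) - 59 = 152*(-24 + 4/15) - 59 = 152*(-356/15) - 59 = -54112/15 - 59 = -54997/15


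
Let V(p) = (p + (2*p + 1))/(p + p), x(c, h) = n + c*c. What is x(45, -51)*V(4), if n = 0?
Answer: 26325/8 ≈ 3290.6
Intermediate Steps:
x(c, h) = c² (x(c, h) = 0 + c*c = 0 + c² = c²)
V(p) = (1 + 3*p)/(2*p) (V(p) = (p + (1 + 2*p))/((2*p)) = (1 + 3*p)*(1/(2*p)) = (1 + 3*p)/(2*p))
x(45, -51)*V(4) = 45²*((½)*(1 + 3*4)/4) = 2025*((½)*(¼)*(1 + 12)) = 2025*((½)*(¼)*13) = 2025*(13/8) = 26325/8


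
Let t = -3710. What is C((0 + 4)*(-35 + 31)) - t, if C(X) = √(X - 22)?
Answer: 3710 + I*√38 ≈ 3710.0 + 6.1644*I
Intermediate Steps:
C(X) = √(-22 + X)
C((0 + 4)*(-35 + 31)) - t = √(-22 + (0 + 4)*(-35 + 31)) - 1*(-3710) = √(-22 + 4*(-4)) + 3710 = √(-22 - 16) + 3710 = √(-38) + 3710 = I*√38 + 3710 = 3710 + I*√38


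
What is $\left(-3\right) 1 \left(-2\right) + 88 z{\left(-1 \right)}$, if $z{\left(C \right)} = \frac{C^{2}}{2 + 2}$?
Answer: $28$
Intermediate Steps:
$z{\left(C \right)} = \frac{C^{2}}{4}$
$\left(-3\right) 1 \left(-2\right) + 88 z{\left(-1 \right)} = \left(-3\right) 1 \left(-2\right) + 88 \frac{\left(-1\right)^{2}}{4} = \left(-3\right) \left(-2\right) + 88 \cdot \frac{1}{4} \cdot 1 = 6 + 88 \cdot \frac{1}{4} = 6 + 22 = 28$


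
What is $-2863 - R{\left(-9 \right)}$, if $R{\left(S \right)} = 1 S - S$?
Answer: $-2863$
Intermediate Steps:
$R{\left(S \right)} = 0$ ($R{\left(S \right)} = S - S = 0$)
$-2863 - R{\left(-9 \right)} = -2863 - 0 = -2863 + 0 = -2863$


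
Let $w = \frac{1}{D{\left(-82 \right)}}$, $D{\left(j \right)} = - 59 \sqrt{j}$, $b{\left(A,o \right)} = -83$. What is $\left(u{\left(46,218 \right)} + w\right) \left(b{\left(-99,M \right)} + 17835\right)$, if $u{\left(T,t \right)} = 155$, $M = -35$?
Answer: $2751560 + \frac{8876 i \sqrt{82}}{2419} \approx 2.7516 \cdot 10^{6} + 33.227 i$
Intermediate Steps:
$w = \frac{i \sqrt{82}}{4838}$ ($w = \frac{1}{\left(-59\right) \sqrt{-82}} = \frac{1}{\left(-59\right) i \sqrt{82}} = \frac{i \sqrt{82}}{4838} \approx 0.0018717 i$)
$\left(u{\left(46,218 \right)} + w\right) \left(b{\left(-99,M \right)} + 17835\right) = \left(155 + \frac{i \sqrt{82}}{4838}\right) \left(-83 + 17835\right) = \left(155 + \frac{i \sqrt{82}}{4838}\right) 17752 = 2751560 + \frac{8876 i \sqrt{82}}{2419}$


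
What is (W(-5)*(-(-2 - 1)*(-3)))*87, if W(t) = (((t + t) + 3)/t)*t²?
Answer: -27405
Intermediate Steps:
W(t) = t*(3 + 2*t) (W(t) = ((2*t + 3)/t)*t² = ((3 + 2*t)/t)*t² = t*(3 + 2*t))
(W(-5)*(-(-2 - 1)*(-3)))*87 = ((-5*(3 + 2*(-5)))*(-(-2 - 1)*(-3)))*87 = ((-5*(3 - 10))*(-(-3)*(-3)))*87 = ((-5*(-7))*(-1*9))*87 = (35*(-9))*87 = -315*87 = -27405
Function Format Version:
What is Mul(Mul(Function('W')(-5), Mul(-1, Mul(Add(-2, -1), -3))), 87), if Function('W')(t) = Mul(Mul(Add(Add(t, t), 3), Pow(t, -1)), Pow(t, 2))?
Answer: -27405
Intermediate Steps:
Function('W')(t) = Mul(t, Add(3, Mul(2, t))) (Function('W')(t) = Mul(Mul(Add(Mul(2, t), 3), Pow(t, -1)), Pow(t, 2)) = Mul(Mul(Add(3, Mul(2, t)), Pow(t, -1)), Pow(t, 2)) = Mul(Mul(Pow(t, -1), Add(3, Mul(2, t))), Pow(t, 2)) = Mul(t, Add(3, Mul(2, t))))
Mul(Mul(Function('W')(-5), Mul(-1, Mul(Add(-2, -1), -3))), 87) = Mul(Mul(Mul(-5, Add(3, Mul(2, -5))), Mul(-1, Mul(Add(-2, -1), -3))), 87) = Mul(Mul(Mul(-5, Add(3, -10)), Mul(-1, Mul(-3, -3))), 87) = Mul(Mul(Mul(-5, -7), Mul(-1, 9)), 87) = Mul(Mul(35, -9), 87) = Mul(-315, 87) = -27405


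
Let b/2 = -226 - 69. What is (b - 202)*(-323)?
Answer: 255816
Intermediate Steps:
b = -590 (b = 2*(-226 - 69) = 2*(-295) = -590)
(b - 202)*(-323) = (-590 - 202)*(-323) = -792*(-323) = 255816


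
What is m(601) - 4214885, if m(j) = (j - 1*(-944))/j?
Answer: -2533144340/601 ≈ -4.2149e+6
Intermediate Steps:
m(j) = (944 + j)/j (m(j) = (j + 944)/j = (944 + j)/j)
m(601) - 4214885 = (944 + 601)/601 - 4214885 = (1/601)*1545 - 4214885 = 1545/601 - 4214885 = -2533144340/601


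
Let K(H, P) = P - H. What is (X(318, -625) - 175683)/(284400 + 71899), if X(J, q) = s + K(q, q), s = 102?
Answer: -175581/356299 ≈ -0.49279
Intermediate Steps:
X(J, q) = 102 (X(J, q) = 102 + (q - q) = 102 + 0 = 102)
(X(318, -625) - 175683)/(284400 + 71899) = (102 - 175683)/(284400 + 71899) = -175581/356299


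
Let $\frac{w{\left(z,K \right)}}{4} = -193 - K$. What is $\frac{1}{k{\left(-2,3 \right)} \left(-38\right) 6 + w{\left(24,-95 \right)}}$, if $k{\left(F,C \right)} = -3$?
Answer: $\frac{1}{292} \approx 0.0034247$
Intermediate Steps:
$w{\left(z,K \right)} = -772 - 4 K$ ($w{\left(z,K \right)} = 4 \left(-193 - K\right) = -772 - 4 K$)
$\frac{1}{k{\left(-2,3 \right)} \left(-38\right) 6 + w{\left(24,-95 \right)}} = \frac{1}{\left(-3\right) \left(-38\right) 6 - 392} = \frac{1}{114 \cdot 6 + \left(-772 + 380\right)} = \frac{1}{684 - 392} = \frac{1}{292}$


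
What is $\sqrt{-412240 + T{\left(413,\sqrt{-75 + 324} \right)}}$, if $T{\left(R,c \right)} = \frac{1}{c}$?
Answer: $\frac{\sqrt{-25559292240 + 249 \sqrt{249}}}{249} \approx 642.06 i$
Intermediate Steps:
$\sqrt{-412240 + T{\left(413,\sqrt{-75 + 324} \right)}} = \sqrt{-412240 + \frac{1}{\sqrt{-75 + 324}}} = \sqrt{-412240 + \frac{1}{\sqrt{249}}} = \sqrt{-412240 + \frac{\sqrt{249}}{249}}$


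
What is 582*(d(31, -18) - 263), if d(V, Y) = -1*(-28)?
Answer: -136770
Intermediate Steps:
d(V, Y) = 28
582*(d(31, -18) - 263) = 582*(28 - 263) = 582*(-235) = -136770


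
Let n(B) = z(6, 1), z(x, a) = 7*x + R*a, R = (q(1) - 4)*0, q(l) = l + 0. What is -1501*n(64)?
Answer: -63042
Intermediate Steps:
q(l) = l
R = 0 (R = (1 - 4)*0 = -3*0 = 0)
z(x, a) = 7*x (z(x, a) = 7*x + 0*a = 7*x + 0 = 7*x)
n(B) = 42 (n(B) = 7*6 = 42)
-1501*n(64) = -1501*42 = -63042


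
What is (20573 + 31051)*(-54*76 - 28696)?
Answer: -1693267200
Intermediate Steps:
(20573 + 31051)*(-54*76 - 28696) = 51624*(-4104 - 28696) = 51624*(-32800) = -1693267200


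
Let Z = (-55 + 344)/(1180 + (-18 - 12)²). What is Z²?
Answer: 83521/4326400 ≈ 0.019305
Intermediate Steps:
Z = 289/2080 (Z = 289/(1180 + (-30)²) = 289/(1180 + 900) = 289/2080 ≈ 0.13894)
Z² = (289/2080)² = 83521/4326400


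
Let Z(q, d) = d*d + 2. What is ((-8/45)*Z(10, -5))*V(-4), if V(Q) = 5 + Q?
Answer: -24/5 ≈ -4.8000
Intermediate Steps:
Z(q, d) = 2 + d² (Z(q, d) = d² + 2 = 2 + d²)
((-8/45)*Z(10, -5))*V(-4) = ((-8/45)*(2 + (-5)²))*(5 - 4) = ((-8*1/45)*(2 + 25))*1 = -8/45*27*1 = -24/5*1 = -24/5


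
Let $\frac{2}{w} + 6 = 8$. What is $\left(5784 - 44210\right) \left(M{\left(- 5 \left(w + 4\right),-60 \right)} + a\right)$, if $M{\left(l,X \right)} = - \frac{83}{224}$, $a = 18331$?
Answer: $- \frac{78889749993}{112} \approx -7.0437 \cdot 10^{8}$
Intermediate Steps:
$w = 1$ ($w = \frac{2}{-6 + 8} = \frac{2}{2} = 2 \cdot \frac{1}{2} = 1$)
$M{\left(l,X \right)} = - \frac{83}{224}$ ($M{\left(l,X \right)} = \left(-83\right) \frac{1}{224} = - \frac{83}{224}$)
$\left(5784 - 44210\right) \left(M{\left(- 5 \left(w + 4\right),-60 \right)} + a\right) = \left(5784 - 44210\right) \left(- \frac{83}{224} + 18331\right) = \left(-38426\right) \frac{4106061}{224} = - \frac{78889749993}{112}$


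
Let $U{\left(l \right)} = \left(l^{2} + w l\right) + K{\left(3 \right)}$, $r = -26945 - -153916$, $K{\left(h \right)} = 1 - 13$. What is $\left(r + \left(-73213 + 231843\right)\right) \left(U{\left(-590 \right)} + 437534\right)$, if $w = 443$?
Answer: $149726895452$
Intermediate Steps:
$K{\left(h \right)} = -12$
$r = 126971$ ($r = -26945 + 153916 = 126971$)
$U{\left(l \right)} = -12 + l^{2} + 443 l$ ($U{\left(l \right)} = \left(l^{2} + 443 l\right) - 12 = -12 + l^{2} + 443 l$)
$\left(r + \left(-73213 + 231843\right)\right) \left(U{\left(-590 \right)} + 437534\right) = \left(126971 + \left(-73213 + 231843\right)\right) \left(\left(-12 + \left(-590\right)^{2} + 443 \left(-590\right)\right) + 437534\right) = \left(126971 + 158630\right) \left(\left(-12 + 348100 - 261370\right) + 437534\right) = 285601 \left(86718 + 437534\right) = 285601 \cdot 524252 = 149726895452$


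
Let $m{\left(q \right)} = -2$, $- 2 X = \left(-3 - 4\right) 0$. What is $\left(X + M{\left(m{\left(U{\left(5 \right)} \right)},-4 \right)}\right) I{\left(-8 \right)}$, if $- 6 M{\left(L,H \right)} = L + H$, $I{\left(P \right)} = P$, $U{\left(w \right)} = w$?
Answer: $-8$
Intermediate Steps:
$X = 0$ ($X = - \frac{\left(-3 - 4\right) 0}{2} = - \frac{\left(-7\right) 0}{2} = \left(- \frac{1}{2}\right) 0 = 0$)
$M{\left(L,H \right)} = - \frac{H}{6} - \frac{L}{6}$ ($M{\left(L,H \right)} = - \frac{L + H}{6} = - \frac{H + L}{6} = - \frac{H}{6} - \frac{L}{6}$)
$\left(X + M{\left(m{\left(U{\left(5 \right)} \right)},-4 \right)}\right) I{\left(-8 \right)} = \left(0 - -1\right) \left(-8\right) = \left(0 + \left(\frac{2}{3} + \frac{1}{3}\right)\right) \left(-8\right) = \left(0 + 1\right) \left(-8\right) = 1 \left(-8\right) = -8$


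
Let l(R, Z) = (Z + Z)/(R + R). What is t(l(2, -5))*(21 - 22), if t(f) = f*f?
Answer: -25/4 ≈ -6.2500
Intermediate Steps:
l(R, Z) = Z/R (l(R, Z) = (2*Z)/((2*R)) = (2*Z)*(1/(2*R)) = Z/R)
t(f) = f²
t(l(2, -5))*(21 - 22) = (-5/2)²*(21 - 22) = (-5*½)²*(-1) = (-5/2)²*(-1) = (25/4)*(-1) = -25/4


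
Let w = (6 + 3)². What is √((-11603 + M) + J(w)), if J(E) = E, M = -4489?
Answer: 3*I*√1779 ≈ 126.53*I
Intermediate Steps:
w = 81 (w = 9² = 81)
√((-11603 + M) + J(w)) = √((-11603 - 4489) + 81) = √(-16092 + 81) = √(-16011) = 3*I*√1779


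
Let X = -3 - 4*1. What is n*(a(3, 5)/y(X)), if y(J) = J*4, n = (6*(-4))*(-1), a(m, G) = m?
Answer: -18/7 ≈ -2.5714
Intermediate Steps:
n = 24 (n = -24*(-1) = 24)
X = -7 (X = -3 - 4 = -7)
y(J) = 4*J
n*(a(3, 5)/y(X)) = 24*(3/((4*(-7)))) = 24*(3/(-28)) = 24*(3*(-1/28)) = 24*(-3/28) = -18/7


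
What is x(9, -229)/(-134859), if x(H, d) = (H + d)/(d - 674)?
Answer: -220/121777677 ≈ -1.8066e-6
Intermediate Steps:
x(H, d) = (H + d)/(-674 + d)
x(9, -229)/(-134859) = ((9 - 229)/(-674 - 229))/(-134859) = (-220/(-903))*(-1/134859) = -1/903*(-220)*(-1/134859) = (220/903)*(-1/134859) = -220/121777677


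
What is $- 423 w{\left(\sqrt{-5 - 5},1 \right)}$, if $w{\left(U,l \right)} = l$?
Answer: $-423$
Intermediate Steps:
$- 423 w{\left(\sqrt{-5 - 5},1 \right)} = \left(-423\right) 1 = -423$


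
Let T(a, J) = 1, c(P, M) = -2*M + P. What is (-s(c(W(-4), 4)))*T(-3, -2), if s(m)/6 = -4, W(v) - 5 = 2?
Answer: 24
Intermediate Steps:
W(v) = 7 (W(v) = 5 + 2 = 7)
c(P, M) = P - 2*M
s(m) = -24 (s(m) = 6*(-4) = -24)
(-s(c(W(-4), 4)))*T(-3, -2) = -1*(-24)*1 = 24*1 = 24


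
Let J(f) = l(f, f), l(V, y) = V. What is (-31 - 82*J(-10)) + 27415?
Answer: 28204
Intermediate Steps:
J(f) = f
(-31 - 82*J(-10)) + 27415 = (-31 - 82*(-10)) + 27415 = (-31 + 820) + 27415 = 789 + 27415 = 28204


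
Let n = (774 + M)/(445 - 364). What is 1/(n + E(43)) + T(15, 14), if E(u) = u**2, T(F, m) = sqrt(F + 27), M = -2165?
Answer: 81/148378 + sqrt(42) ≈ 6.4813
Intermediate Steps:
T(F, m) = sqrt(27 + F)
n = -1391/81 (n = (774 - 2165)/(445 - 364) = -1391/81 ≈ -17.173)
1/(n + E(43)) + T(15, 14) = 1/(-1391/81 + 43**2) + sqrt(27 + 15) = 1/(-1391/81 + 1849) + sqrt(42) = 1/(148378/81) + sqrt(42) = 81/148378 + sqrt(42)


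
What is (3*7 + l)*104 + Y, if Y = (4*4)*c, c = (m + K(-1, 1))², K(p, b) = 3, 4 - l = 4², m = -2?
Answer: 952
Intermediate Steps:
l = -12 (l = 4 - 1*4² = 4 - 1*16 = 4 - 16 = -12)
c = 1 (c = (-2 + 3)² = 1² = 1)
Y = 16 (Y = (4*4)*1 = 16*1 = 16)
(3*7 + l)*104 + Y = (3*7 - 12)*104 + 16 = (21 - 12)*104 + 16 = 9*104 + 16 = 936 + 16 = 952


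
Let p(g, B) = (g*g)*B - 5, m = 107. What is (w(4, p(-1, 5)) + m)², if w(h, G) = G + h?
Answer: 12321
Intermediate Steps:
p(g, B) = -5 + B*g² (p(g, B) = g²*B - 5 = B*g² - 5 = -5 + B*g²)
(w(4, p(-1, 5)) + m)² = (((-5 + 5*(-1)²) + 4) + 107)² = (((-5 + 5*1) + 4) + 107)² = (((-5 + 5) + 4) + 107)² = ((0 + 4) + 107)² = (4 + 107)² = 111² = 12321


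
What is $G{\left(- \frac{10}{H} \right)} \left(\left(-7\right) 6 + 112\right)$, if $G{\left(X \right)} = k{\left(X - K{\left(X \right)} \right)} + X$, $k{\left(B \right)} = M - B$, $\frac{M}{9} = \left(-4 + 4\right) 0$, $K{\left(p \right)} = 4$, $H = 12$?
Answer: $280$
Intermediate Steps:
$M = 0$ ($M = 9 \left(-4 + 4\right) 0 = 9 \cdot 0 \cdot 0 = 9 \cdot 0 = 0$)
$k{\left(B \right)} = - B$ ($k{\left(B \right)} = 0 - B = - B$)
$G{\left(X \right)} = 4$ ($G{\left(X \right)} = - (X - 4) + X = - (-4 + X) + X = \left(4 - X\right) + X = 4$)
$G{\left(- \frac{10}{H} \right)} \left(\left(-7\right) 6 + 112\right) = 4 \left(\left(-7\right) 6 + 112\right) = 4 \left(-42 + 112\right) = 4 \cdot 70 = 280$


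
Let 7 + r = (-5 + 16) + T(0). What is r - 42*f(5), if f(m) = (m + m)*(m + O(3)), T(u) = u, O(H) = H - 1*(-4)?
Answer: -5036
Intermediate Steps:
O(H) = 4 + H (O(H) = H + 4 = 4 + H)
f(m) = 2*m*(7 + m) (f(m) = (m + m)*(m + (4 + 3)) = (2*m)*(m + 7) = (2*m)*(7 + m) = 2*m*(7 + m))
r = 4 (r = -7 + ((-5 + 16) + 0) = -7 + (11 + 0) = -7 + 11 = 4)
r - 42*f(5) = 4 - 84*5*(7 + 5) = 4 - 84*5*12 = 4 - 42*120 = 4 - 5040 = -5036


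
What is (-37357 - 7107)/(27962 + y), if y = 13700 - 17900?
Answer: -22232/11881 ≈ -1.8712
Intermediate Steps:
y = -4200
(-37357 - 7107)/(27962 + y) = (-37357 - 7107)/(27962 - 4200) = -44464/23762 = -44464*1/23762 = -22232/11881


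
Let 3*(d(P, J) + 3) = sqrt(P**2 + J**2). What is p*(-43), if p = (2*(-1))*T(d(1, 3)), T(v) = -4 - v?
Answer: -86 - 86*sqrt(10)/3 ≈ -176.65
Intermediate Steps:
d(P, J) = -3 + sqrt(J**2 + P**2)/3 (d(P, J) = -3 + sqrt(P**2 + J**2)/3 = -3 + sqrt(J**2 + P**2)/3)
p = 2 + 2*sqrt(10)/3 (p = (2*(-1))*(-4 - (-3 + sqrt(3**2 + 1**2)/3)) = -2*(-4 - (-3 + sqrt(9 + 1)/3)) = -2*(-4 - (-3 + sqrt(10)/3)) = -2*(-4 + (3 - sqrt(10)/3)) = -2*(-1 - sqrt(10)/3) = 2 + 2*sqrt(10)/3 ≈ 4.1082)
p*(-43) = (2 + 2*sqrt(10)/3)*(-43) = -86 - 86*sqrt(10)/3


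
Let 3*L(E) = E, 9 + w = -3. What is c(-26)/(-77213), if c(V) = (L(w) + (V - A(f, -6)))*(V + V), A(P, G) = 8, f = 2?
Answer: -1976/77213 ≈ -0.025592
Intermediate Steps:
w = -12 (w = -9 - 3 = -12)
L(E) = E/3
c(V) = 2*V*(-12 + V) (c(V) = ((⅓)*(-12) + (V - 1*8))*(V + V) = (-4 + (V - 8))*(2*V) = (-4 + (-8 + V))*(2*V) = (-12 + V)*(2*V) = 2*V*(-12 + V))
c(-26)/(-77213) = (2*(-26)*(-12 - 26))/(-77213) = (2*(-26)*(-38))*(-1/77213) = 1976*(-1/77213) = -1976/77213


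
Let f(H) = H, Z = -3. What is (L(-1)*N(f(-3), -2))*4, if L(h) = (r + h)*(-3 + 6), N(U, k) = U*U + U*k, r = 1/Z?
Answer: -240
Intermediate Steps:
r = -⅓ (r = 1/(-3) = -⅓ ≈ -0.33333)
N(U, k) = U² + U*k
L(h) = -1 + 3*h (L(h) = (-⅓ + h)*(-3 + 6) = (-⅓ + h)*3 = -1 + 3*h)
(L(-1)*N(f(-3), -2))*4 = ((-1 + 3*(-1))*(-3*(-3 - 2)))*4 = ((-1 - 3)*(-3*(-5)))*4 = -4*15*4 = -60*4 = -240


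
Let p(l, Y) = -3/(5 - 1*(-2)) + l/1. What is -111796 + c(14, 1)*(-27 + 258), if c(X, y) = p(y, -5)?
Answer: -111664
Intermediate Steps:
p(l, Y) = -3/7 + l (p(l, Y) = -3/(5 + 2) + l*1 = -3/7 + l)
c(X, y) = -3/7 + y
-111796 + c(14, 1)*(-27 + 258) = -111796 + (-3/7 + 1)*(-27 + 258) = -111796 + (4/7)*231 = -111796 + 132 = -111664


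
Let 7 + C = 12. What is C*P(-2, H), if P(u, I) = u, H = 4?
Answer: -10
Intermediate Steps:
C = 5 (C = -7 + 12 = 5)
C*P(-2, H) = 5*(-2) = -10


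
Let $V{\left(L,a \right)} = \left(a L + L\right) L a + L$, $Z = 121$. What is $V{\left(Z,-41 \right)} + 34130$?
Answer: $24045491$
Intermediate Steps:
$V{\left(L,a \right)} = L + L a \left(L + L a\right)$ ($V{\left(L,a \right)} = \left(L a + L\right) L a + L = \left(L + L a\right) L a + L = L \left(L + L a\right) a + L = L a \left(L + L a\right) + L = L + L a \left(L + L a\right)$)
$V{\left(Z,-41 \right)} + 34130 = 121 \left(1 + 121 \left(-41\right) + 121 \left(-41\right)^{2}\right) + 34130 = 121 \left(1 - 4961 + 121 \cdot 1681\right) + 34130 = 121 \left(1 - 4961 + 203401\right) + 34130 = 121 \cdot 198441 + 34130 = 24011361 + 34130 = 24045491$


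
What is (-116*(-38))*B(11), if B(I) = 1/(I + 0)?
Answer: 4408/11 ≈ 400.73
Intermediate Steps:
B(I) = 1/I
(-116*(-38))*B(11) = -116*(-38)/11 = 4408*(1/11) = 4408/11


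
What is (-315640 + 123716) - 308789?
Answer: -500713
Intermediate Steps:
(-315640 + 123716) - 308789 = -191924 - 308789 = -500713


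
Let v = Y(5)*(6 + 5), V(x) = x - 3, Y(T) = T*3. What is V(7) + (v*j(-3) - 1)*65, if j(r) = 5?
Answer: 53564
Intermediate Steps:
Y(T) = 3*T
V(x) = -3 + x
v = 165 (v = (3*5)*(6 + 5) = 15*11 = 165)
V(7) + (v*j(-3) - 1)*65 = (-3 + 7) + (165*5 - 1)*65 = 4 + (825 - 1)*65 = 4 + 824*65 = 4 + 53560 = 53564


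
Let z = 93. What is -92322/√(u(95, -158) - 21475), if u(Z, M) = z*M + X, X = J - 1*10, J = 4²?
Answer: 92322*I*√43/1247 ≈ 485.48*I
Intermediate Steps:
J = 16
X = 6 (X = 16 - 1*10 = 16 - 10 = 6)
u(Z, M) = 6 + 93*M (u(Z, M) = 93*M + 6 = 6 + 93*M)
-92322/√(u(95, -158) - 21475) = -92322/√((6 + 93*(-158)) - 21475) = -92322/√((6 - 14694) - 21475) = -92322/√(-14688 - 21475) = -92322*(-I*√43/1247) = -(-92322)*I*√43/1247 = 92322*I*√43/1247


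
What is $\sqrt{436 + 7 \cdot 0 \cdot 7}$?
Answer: $2 \sqrt{109} \approx 20.881$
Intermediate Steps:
$\sqrt{436 + 7 \cdot 0 \cdot 7} = \sqrt{436 + 0 \cdot 7} = \sqrt{436 + 0} = \sqrt{436} = 2 \sqrt{109}$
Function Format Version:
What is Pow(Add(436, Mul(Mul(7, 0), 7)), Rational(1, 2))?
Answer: Mul(2, Pow(109, Rational(1, 2))) ≈ 20.881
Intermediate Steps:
Pow(Add(436, Mul(Mul(7, 0), 7)), Rational(1, 2)) = Pow(Add(436, Mul(0, 7)), Rational(1, 2)) = Pow(Add(436, 0), Rational(1, 2)) = Pow(436, Rational(1, 2)) = Mul(2, Pow(109, Rational(1, 2)))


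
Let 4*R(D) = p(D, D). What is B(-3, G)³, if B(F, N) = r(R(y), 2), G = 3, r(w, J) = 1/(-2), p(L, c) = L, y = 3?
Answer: -⅛ ≈ -0.12500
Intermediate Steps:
R(D) = D/4
r(w, J) = -½
B(F, N) = -½
B(-3, G)³ = (-½)³ = -⅛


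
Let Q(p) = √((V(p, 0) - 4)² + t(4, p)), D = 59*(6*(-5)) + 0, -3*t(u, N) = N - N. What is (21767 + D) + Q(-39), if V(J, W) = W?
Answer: 20001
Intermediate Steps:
t(u, N) = 0 (t(u, N) = -(N - N)/3 = -⅓*0 = 0)
D = -1770 (D = 59*(-30) + 0 = -1770 + 0 = -1770)
Q(p) = 4 (Q(p) = √((0 - 4)² + 0) = √((-4)² + 0) = √(16 + 0) = √16 = 4)
(21767 + D) + Q(-39) = (21767 - 1770) + 4 = 19997 + 4 = 20001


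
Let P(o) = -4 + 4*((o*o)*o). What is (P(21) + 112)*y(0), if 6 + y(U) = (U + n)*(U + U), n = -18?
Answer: -222912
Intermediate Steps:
y(U) = -6 + 2*U*(-18 + U) (y(U) = -6 + (U - 18)*(U + U) = -6 + (-18 + U)*(2*U) = -6 + 2*U*(-18 + U))
P(o) = -4 + 4*o**3 (P(o) = -4 + 4*(o**2*o) = -4 + 4*o**3)
(P(21) + 112)*y(0) = ((-4 + 4*21**3) + 112)*(-6 - 36*0 + 2*0**2) = ((-4 + 4*9261) + 112)*(-6 + 0 + 2*0) = ((-4 + 37044) + 112)*(-6 + 0 + 0) = (37040 + 112)*(-6) = 37152*(-6) = -222912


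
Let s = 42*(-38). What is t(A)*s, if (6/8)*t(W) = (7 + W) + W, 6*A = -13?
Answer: -17024/3 ≈ -5674.7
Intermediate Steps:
A = -13/6 (A = (⅙)*(-13) = -13/6 ≈ -2.1667)
s = -1596
t(W) = 28/3 + 8*W/3 (t(W) = 4*((7 + W) + W)/3 = 4*(7 + 2*W)/3 = 28/3 + 8*W/3)
t(A)*s = (28/3 + (8/3)*(-13/6))*(-1596) = (28/3 - 52/9)*(-1596) = (32/9)*(-1596) = -17024/3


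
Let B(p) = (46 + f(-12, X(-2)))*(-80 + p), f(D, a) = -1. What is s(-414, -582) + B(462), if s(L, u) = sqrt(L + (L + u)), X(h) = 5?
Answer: 17190 + I*sqrt(1410) ≈ 17190.0 + 37.55*I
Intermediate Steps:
s(L, u) = sqrt(u + 2*L)
B(p) = -3600 + 45*p (B(p) = (46 - 1)*(-80 + p) = 45*(-80 + p) = -3600 + 45*p)
s(-414, -582) + B(462) = sqrt(-582 + 2*(-414)) + (-3600 + 45*462) = sqrt(-582 - 828) + (-3600 + 20790) = sqrt(-1410) + 17190 = I*sqrt(1410) + 17190 = 17190 + I*sqrt(1410)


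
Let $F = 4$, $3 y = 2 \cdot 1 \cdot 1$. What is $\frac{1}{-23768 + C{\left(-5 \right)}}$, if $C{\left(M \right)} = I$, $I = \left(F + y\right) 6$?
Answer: $- \frac{1}{23740} \approx -4.2123 \cdot 10^{-5}$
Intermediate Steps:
$y = \frac{2}{3}$ ($y = \frac{2 \cdot 1 \cdot 1}{3} = \frac{2 \cdot 1}{3} = \frac{1}{3} \cdot 2 = \frac{2}{3} \approx 0.66667$)
$I = 28$ ($I = \left(4 + \frac{2}{3}\right) 6 = \frac{14}{3} \cdot 6 = 28$)
$C{\left(M \right)} = 28$
$\frac{1}{-23768 + C{\left(-5 \right)}} = \frac{1}{-23768 + 28} = \frac{1}{-23740} = - \frac{1}{23740}$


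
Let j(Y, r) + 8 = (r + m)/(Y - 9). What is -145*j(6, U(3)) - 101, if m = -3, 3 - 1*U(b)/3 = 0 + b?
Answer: 914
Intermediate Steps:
U(b) = 9 - 3*b (U(b) = 9 - 3*(0 + b) = 9 - 3*b)
j(Y, r) = -8 + (-3 + r)/(-9 + Y) (j(Y, r) = -8 + (r - 3)/(Y - 9) = -8 + (-3 + r)/(-9 + Y))
-145*j(6, U(3)) - 101 = -145*(69 + (9 - 3*3) - 8*6)/(-9 + 6) - 101 = -145*(69 + (9 - 9) - 48)/(-3) - 101 = -(-145)*(69 + 0 - 48)/3 - 101 = -(-145)*21/3 - 101 = -145*(-7) - 101 = 1015 - 101 = 914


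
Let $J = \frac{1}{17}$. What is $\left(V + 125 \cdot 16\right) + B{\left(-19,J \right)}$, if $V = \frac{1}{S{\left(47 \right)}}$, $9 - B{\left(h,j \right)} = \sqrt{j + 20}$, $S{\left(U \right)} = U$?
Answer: $\frac{94424}{47} - \frac{\sqrt{5797}}{17} \approx 2004.5$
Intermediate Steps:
$J = \frac{1}{17} \approx 0.058824$
$B{\left(h,j \right)} = 9 - \sqrt{20 + j}$ ($B{\left(h,j \right)} = 9 - \sqrt{j + 20} = 9 - \sqrt{20 + j}$)
$V = \frac{1}{47} \approx 0.021277$
$\left(V + 125 \cdot 16\right) + B{\left(-19,J \right)} = \left(\frac{1}{47} + 125 \cdot 16\right) + \left(9 - \sqrt{20 + \frac{1}{17}}\right) = \left(\frac{1}{47} + 2000\right) + \left(9 - \sqrt{\frac{341}{17}}\right) = \frac{94001}{47} + \left(9 - \frac{\sqrt{5797}}{17}\right) = \frac{94424}{47} - \frac{\sqrt{5797}}{17}$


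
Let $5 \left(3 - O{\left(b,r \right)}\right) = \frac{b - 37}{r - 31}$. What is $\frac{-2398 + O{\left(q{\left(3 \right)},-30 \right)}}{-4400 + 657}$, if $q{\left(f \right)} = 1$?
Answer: $\frac{730511}{1141615} \approx 0.63989$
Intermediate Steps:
$O{\left(b,r \right)} = 3 - \frac{-37 + b}{5 \left(-31 + r\right)}$ ($O{\left(b,r \right)} = 3 - \frac{\left(b - 37\right) \frac{1}{r - 31}}{5} = 3 - \frac{\left(-37 + b\right) \frac{1}{-31 + r}}{5} = 3 - \frac{\frac{1}{-31 + r} \left(-37 + b\right)}{5} = 3 - \frac{-37 + b}{5 \left(-31 + r\right)}$)
$\frac{-2398 + O{\left(q{\left(3 \right)},-30 \right)}}{-4400 + 657} = \frac{-2398 + \frac{-428 - 1 + 15 \left(-30\right)}{5 \left(-31 - 30\right)}}{-4400 + 657} = \frac{-2398 + \frac{-428 - 1 - 450}{5 \left(-61\right)}}{-3743} = \left(-2398 + \frac{1}{5} \left(- \frac{1}{61}\right) \left(-879\right)\right) \left(- \frac{1}{3743}\right) = \left(-2398 + \frac{879}{305}\right) \left(- \frac{1}{3743}\right) = \left(- \frac{730511}{305}\right) \left(- \frac{1}{3743}\right) = \frac{730511}{1141615}$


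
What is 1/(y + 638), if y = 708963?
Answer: 1/709601 ≈ 1.4092e-6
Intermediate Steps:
1/(y + 638) = 1/(708963 + 638) = 1/709601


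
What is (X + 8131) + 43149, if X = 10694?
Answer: 61974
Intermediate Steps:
(X + 8131) + 43149 = (10694 + 8131) + 43149 = 18825 + 43149 = 61974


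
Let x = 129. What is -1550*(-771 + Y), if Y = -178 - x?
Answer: 1670900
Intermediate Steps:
Y = -307 (Y = -178 - 1*129 = -178 - 129 = -307)
-1550*(-771 + Y) = -1550*(-771 - 307) = -1550*(-1078) = 1670900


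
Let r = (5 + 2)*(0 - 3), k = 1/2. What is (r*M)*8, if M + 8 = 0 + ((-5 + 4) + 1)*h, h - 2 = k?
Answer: 1344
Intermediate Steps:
k = ½ (k = 1*(½) = ½ ≈ 0.50000)
h = 5/2 (h = 2 + ½ = 5/2 ≈ 2.5000)
M = -8 (M = -8 + (0 + ((-5 + 4) + 1)*(5/2)) = -8 + (0 + (-1 + 1)*(5/2)) = -8 + (0 + 0*(5/2)) = -8 + (0 + 0) = -8 + 0 = -8)
r = -21 (r = 7*(-3) = -21)
(r*M)*8 = -21*(-8)*8 = 168*8 = 1344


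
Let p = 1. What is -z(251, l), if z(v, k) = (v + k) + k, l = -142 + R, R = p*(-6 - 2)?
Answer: 49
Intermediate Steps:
R = -8 (R = 1*(-6 - 2) = 1*(-8) = -8)
l = -150 (l = -142 - 8 = -150)
z(v, k) = v + 2*k (z(v, k) = (k + v) + k = v + 2*k)
-z(251, l) = -(251 + 2*(-150)) = -(251 - 300) = -1*(-49) = 49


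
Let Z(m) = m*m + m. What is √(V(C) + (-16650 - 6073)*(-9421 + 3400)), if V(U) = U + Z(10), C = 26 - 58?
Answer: √136815261 ≈ 11697.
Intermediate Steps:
Z(m) = m + m² (Z(m) = m² + m = m + m²)
C = -32
V(U) = 110 + U (V(U) = U + 10*(1 + 10) = U + 10*11 = U + 110 = 110 + U)
√(V(C) + (-16650 - 6073)*(-9421 + 3400)) = √((110 - 32) + (-16650 - 6073)*(-9421 + 3400)) = √(78 - 22723*(-6021)) = √(78 + 136815183) = √136815261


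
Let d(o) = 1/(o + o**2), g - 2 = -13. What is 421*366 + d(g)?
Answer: 16949461/110 ≈ 1.5409e+5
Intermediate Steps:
g = -11 (g = 2 - 13 = -11)
421*366 + d(g) = 421*366 + 1/((-11)*(1 - 11)) = 154086 - 1/11/(-10) = 154086 - 1/11*(-1/10) = 154086 + 1/110 = 16949461/110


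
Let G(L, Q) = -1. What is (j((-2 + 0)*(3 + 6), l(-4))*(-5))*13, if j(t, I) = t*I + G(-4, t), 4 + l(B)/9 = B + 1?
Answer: -73645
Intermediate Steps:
l(B) = -27 + 9*B (l(B) = -36 + 9*(B + 1) = -36 + 9*(1 + B) = -36 + (9 + 9*B) = -27 + 9*B)
j(t, I) = -1 + I*t (j(t, I) = t*I - 1 = I*t - 1 = -1 + I*t)
(j((-2 + 0)*(3 + 6), l(-4))*(-5))*13 = ((-1 + (-27 + 9*(-4))*((-2 + 0)*(3 + 6)))*(-5))*13 = ((-1 + (-27 - 36)*(-2*9))*(-5))*13 = ((-1 - 63*(-18))*(-5))*13 = ((-1 + 1134)*(-5))*13 = (1133*(-5))*13 = -5665*13 = -73645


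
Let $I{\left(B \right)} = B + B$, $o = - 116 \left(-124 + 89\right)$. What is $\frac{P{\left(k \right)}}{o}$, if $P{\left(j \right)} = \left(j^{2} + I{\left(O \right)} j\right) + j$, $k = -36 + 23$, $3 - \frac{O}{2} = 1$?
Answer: $\frac{13}{1015} \approx 0.012808$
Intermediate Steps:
$O = 4$ ($O = 6 - 2 = 4$)
$o = 4060$ ($o = \left(-116\right) \left(-35\right) = 4060$)
$I{\left(B \right)} = 2 B$
$k = -13$
$P{\left(j \right)} = j^{2} + 9 j$ ($P{\left(j \right)} = \left(j^{2} + 2 \cdot 4 j\right) + j = \left(j^{2} + 8 j\right) + j = j^{2} + 9 j$)
$\frac{P{\left(k \right)}}{o} = \frac{\left(-13\right) \left(9 - 13\right)}{4060} = \left(-13\right) \left(-4\right) \frac{1}{4060} = 52 \cdot \frac{1}{4060} = \frac{13}{1015}$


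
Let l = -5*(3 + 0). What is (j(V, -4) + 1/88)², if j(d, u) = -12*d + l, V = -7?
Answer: 36881329/7744 ≈ 4762.6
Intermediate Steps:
l = -15 (l = -5*3 = -15)
j(d, u) = -15 - 12*d (j(d, u) = -12*d - 15 = -15 - 12*d)
(j(V, -4) + 1/88)² = ((-15 - 12*(-7)) + 1/88)² = ((-15 + 84) + 1/88)² = (69 + 1/88)² = (6073/88)² = 36881329/7744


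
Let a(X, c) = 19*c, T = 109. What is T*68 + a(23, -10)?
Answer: 7222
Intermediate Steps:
T*68 + a(23, -10) = 109*68 + 19*(-10) = 7412 - 190 = 7222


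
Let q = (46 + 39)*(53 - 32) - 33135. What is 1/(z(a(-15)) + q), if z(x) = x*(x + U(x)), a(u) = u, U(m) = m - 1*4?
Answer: -1/30840 ≈ -3.2425e-5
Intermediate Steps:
U(m) = -4 + m (U(m) = m - 4 = -4 + m)
z(x) = x*(-4 + 2*x) (z(x) = x*(x + (-4 + x)) = x*(-4 + 2*x))
q = -31350 (q = 85*21 - 33135 = 1785 - 33135 = -31350)
1/(z(a(-15)) + q) = 1/(2*(-15)*(-2 - 15) - 31350) = 1/(2*(-15)*(-17) - 31350) = 1/(510 - 31350) = 1/(-30840) = -1/30840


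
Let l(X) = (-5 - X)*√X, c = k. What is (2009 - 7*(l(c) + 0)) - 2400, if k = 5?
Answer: -391 + 70*√5 ≈ -234.48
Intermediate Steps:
c = 5
l(X) = √X*(-5 - X)
(2009 - 7*(l(c) + 0)) - 2400 = (2009 - 7*(√5*(-5 - 1*5) + 0)) - 2400 = (2009 - 7*(√5*(-5 - 5) + 0)) - 2400 = (2009 - 7*(√5*(-10) + 0)) - 2400 = (2009 - 7*(-10*√5 + 0)) - 2400 = (2009 - (-70)*√5) - 2400 = (2009 + 70*√5) - 2400 = -391 + 70*√5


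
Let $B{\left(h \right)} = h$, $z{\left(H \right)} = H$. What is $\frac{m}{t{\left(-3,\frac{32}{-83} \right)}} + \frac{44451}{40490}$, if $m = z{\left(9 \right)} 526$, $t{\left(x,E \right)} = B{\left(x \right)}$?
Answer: $- \frac{63848769}{40490} \approx -1576.9$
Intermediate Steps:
$t{\left(x,E \right)} = x$
$m = 4734$ ($m = 9 \cdot 526 = 4734$)
$\frac{m}{t{\left(-3,\frac{32}{-83} \right)}} + \frac{44451}{40490} = \frac{4734}{-3} + \frac{44451}{40490} = 4734 \left(- \frac{1}{3}\right) + 44451 \cdot \frac{1}{40490} = -1578 + \frac{44451}{40490} = - \frac{63848769}{40490}$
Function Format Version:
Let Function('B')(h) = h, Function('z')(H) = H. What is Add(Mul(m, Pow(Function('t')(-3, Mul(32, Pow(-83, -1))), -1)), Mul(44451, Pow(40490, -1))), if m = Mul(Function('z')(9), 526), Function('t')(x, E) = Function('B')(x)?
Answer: Rational(-63848769, 40490) ≈ -1576.9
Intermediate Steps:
Function('t')(x, E) = x
m = 4734 (m = Mul(9, 526) = 4734)
Add(Mul(m, Pow(Function('t')(-3, Mul(32, Pow(-83, -1))), -1)), Mul(44451, Pow(40490, -1))) = Add(Mul(4734, Pow(-3, -1)), Mul(44451, Pow(40490, -1))) = Add(Mul(4734, Rational(-1, 3)), Mul(44451, Rational(1, 40490))) = Add(-1578, Rational(44451, 40490)) = Rational(-63848769, 40490)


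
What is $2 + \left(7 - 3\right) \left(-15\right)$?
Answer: $-58$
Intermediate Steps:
$2 + \left(7 - 3\right) \left(-15\right) = 2 + 4 \left(-15\right) = 2 - 60 = -58$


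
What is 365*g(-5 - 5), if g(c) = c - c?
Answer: 0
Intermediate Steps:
g(c) = 0
365*g(-5 - 5) = 365*0 = 0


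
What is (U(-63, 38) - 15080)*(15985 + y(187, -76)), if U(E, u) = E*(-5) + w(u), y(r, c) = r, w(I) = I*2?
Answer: -237550508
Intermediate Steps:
w(I) = 2*I
U(E, u) = -5*E + 2*u (U(E, u) = E*(-5) + 2*u = -5*E + 2*u)
(U(-63, 38) - 15080)*(15985 + y(187, -76)) = ((-5*(-63) + 2*38) - 15080)*(15985 + 187) = ((315 + 76) - 15080)*16172 = (391 - 15080)*16172 = -14689*16172 = -237550508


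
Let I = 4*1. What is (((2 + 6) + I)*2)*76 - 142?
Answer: 1682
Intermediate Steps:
I = 4
(((2 + 6) + I)*2)*76 - 142 = (((2 + 6) + 4)*2)*76 - 142 = ((8 + 4)*2)*76 - 142 = (12*2)*76 - 142 = 24*76 - 142 = 1824 - 142 = 1682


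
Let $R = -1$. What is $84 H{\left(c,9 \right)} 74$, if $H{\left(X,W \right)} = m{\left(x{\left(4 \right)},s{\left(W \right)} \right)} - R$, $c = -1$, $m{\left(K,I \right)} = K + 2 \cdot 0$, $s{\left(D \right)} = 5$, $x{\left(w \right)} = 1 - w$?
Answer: $-12432$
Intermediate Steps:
$m{\left(K,I \right)} = K$ ($m{\left(K,I \right)} = K + 0 = K$)
$H{\left(X,W \right)} = -2$ ($H{\left(X,W \right)} = \left(1 - 4\right) - -1 = \left(1 - 4\right) + 1 = -3 + 1 = -2$)
$84 H{\left(c,9 \right)} 74 = 84 \left(-2\right) 74 = \left(-168\right) 74 = -12432$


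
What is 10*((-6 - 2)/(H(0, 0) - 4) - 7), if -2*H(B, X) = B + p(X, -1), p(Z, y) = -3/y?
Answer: -610/11 ≈ -55.455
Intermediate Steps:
H(B, X) = -3/2 - B/2 (H(B, X) = -(B - 3/(-1))/2 = -(B - 3*(-1))/2 = -(B + 3)/2 = -(3 + B)/2 = -3/2 - B/2)
10*((-6 - 2)/(H(0, 0) - 4) - 7) = 10*((-6 - 2)/((-3/2 - ½*0) - 4) - 7) = 10*(-8/((-3/2 + 0) - 4) - 7) = 10*(-8/(-3/2 - 4) - 7) = 10*(-8/(-11/2) - 7) = 10*(-8*(-2/11) - 7) = 10*(16/11 - 7) = 10*(-61/11) = -610/11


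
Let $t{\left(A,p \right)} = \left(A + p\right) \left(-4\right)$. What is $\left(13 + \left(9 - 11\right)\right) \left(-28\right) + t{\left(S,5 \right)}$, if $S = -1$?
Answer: $-324$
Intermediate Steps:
$t{\left(A,p \right)} = - 4 A - 4 p$
$\left(13 + \left(9 - 11\right)\right) \left(-28\right) + t{\left(S,5 \right)} = \left(13 + \left(9 - 11\right)\right) \left(-28\right) - 16 = \left(13 + \left(9 - 11\right)\right) \left(-28\right) + \left(4 - 20\right) = \left(13 - 2\right) \left(-28\right) - 16 = 11 \left(-28\right) - 16 = -308 - 16 = -324$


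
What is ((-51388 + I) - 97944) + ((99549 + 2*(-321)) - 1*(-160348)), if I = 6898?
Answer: 116821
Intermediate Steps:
((-51388 + I) - 97944) + ((99549 + 2*(-321)) - 1*(-160348)) = ((-51388 + 6898) - 97944) + ((99549 + 2*(-321)) - 1*(-160348)) = (-44490 - 97944) + ((99549 - 642) + 160348) = -142434 + (98907 + 160348) = -142434 + 259255 = 116821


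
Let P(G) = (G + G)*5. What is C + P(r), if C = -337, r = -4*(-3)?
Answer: -217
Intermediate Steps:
r = 12
P(G) = 10*G (P(G) = (2*G)*5 = 10*G)
C + P(r) = -337 + 10*12 = -337 + 120 = -217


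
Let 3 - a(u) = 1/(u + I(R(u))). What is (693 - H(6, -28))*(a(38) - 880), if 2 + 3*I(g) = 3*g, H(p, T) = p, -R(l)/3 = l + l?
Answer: -344627367/572 ≈ -6.0250e+5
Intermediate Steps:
R(l) = -6*l (R(l) = -3*(l + l) = -6*l)
I(g) = -⅔ + g (I(g) = -⅔ + (3*g)/3 = -⅔ + g)
a(u) = 3 - 1/(-⅔ - 5*u) (a(u) = 3 - 1/(u + (-⅔ - 6*u)) = 3 - 1/(-⅔ - 5*u))
(693 - H(6, -28))*(a(38) - 880) = (693 - 1*6)*(9*(1 + 5*38)/(2 + 15*38) - 880) = (693 - 6)*(9*(1 + 190)/(2 + 570) - 880) = 687*(9*191/572 - 880) = 687*(9*(1/572)*191 - 880) = 687*(1719/572 - 880) = 687*(-501641/572) = -344627367/572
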